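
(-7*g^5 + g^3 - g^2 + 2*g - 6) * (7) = -49*g^5 + 7*g^3 - 7*g^2 + 14*g - 42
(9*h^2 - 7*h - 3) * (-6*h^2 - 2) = -54*h^4 + 42*h^3 + 14*h + 6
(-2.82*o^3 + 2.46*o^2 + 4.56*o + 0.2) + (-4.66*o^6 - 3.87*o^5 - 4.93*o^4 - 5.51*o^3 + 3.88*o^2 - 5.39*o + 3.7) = -4.66*o^6 - 3.87*o^5 - 4.93*o^4 - 8.33*o^3 + 6.34*o^2 - 0.83*o + 3.9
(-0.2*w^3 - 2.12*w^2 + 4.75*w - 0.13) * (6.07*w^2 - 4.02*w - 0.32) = -1.214*w^5 - 12.0644*w^4 + 37.4189*w^3 - 19.2057*w^2 - 0.9974*w + 0.0416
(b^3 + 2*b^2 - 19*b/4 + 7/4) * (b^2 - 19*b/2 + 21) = b^5 - 15*b^4/2 - 11*b^3/4 + 711*b^2/8 - 931*b/8 + 147/4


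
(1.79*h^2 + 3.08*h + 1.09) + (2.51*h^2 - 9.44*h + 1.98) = 4.3*h^2 - 6.36*h + 3.07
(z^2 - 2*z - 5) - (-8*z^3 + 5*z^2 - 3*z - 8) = 8*z^3 - 4*z^2 + z + 3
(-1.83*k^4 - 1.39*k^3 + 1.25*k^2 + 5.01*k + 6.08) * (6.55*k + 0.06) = -11.9865*k^5 - 9.2143*k^4 + 8.1041*k^3 + 32.8905*k^2 + 40.1246*k + 0.3648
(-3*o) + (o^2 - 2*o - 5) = o^2 - 5*o - 5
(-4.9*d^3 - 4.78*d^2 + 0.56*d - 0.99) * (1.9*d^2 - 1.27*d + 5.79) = -9.31*d^5 - 2.859*d^4 - 21.2364*d^3 - 30.2684*d^2 + 4.4997*d - 5.7321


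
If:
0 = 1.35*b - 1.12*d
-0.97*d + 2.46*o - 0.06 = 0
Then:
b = 2.10400916380298*o - 0.0513172966781214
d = 2.5360824742268*o - 0.0618556701030928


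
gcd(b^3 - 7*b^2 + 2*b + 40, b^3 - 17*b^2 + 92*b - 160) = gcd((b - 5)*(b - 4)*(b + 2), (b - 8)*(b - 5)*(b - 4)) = b^2 - 9*b + 20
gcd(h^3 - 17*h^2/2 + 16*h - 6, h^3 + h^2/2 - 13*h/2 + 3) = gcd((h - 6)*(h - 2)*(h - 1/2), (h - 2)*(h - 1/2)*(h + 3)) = h^2 - 5*h/2 + 1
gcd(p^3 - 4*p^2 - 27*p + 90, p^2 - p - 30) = p^2 - p - 30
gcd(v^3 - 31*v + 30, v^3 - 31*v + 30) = v^3 - 31*v + 30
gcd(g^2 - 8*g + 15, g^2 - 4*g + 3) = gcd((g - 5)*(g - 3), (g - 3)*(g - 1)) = g - 3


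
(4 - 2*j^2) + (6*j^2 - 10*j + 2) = 4*j^2 - 10*j + 6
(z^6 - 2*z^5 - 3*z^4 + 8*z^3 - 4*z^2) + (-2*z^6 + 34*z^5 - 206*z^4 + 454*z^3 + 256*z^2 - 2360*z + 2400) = -z^6 + 32*z^5 - 209*z^4 + 462*z^3 + 252*z^2 - 2360*z + 2400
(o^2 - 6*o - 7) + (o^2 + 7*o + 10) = 2*o^2 + o + 3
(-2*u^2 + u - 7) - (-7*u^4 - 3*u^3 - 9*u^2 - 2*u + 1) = 7*u^4 + 3*u^3 + 7*u^2 + 3*u - 8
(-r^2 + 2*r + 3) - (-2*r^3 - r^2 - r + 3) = 2*r^3 + 3*r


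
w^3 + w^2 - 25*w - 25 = (w - 5)*(w + 1)*(w + 5)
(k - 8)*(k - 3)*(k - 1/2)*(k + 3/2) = k^4 - 10*k^3 + 49*k^2/4 + 129*k/4 - 18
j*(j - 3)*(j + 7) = j^3 + 4*j^2 - 21*j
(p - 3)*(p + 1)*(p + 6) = p^3 + 4*p^2 - 15*p - 18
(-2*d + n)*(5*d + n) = -10*d^2 + 3*d*n + n^2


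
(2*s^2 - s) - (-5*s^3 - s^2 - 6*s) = 5*s^3 + 3*s^2 + 5*s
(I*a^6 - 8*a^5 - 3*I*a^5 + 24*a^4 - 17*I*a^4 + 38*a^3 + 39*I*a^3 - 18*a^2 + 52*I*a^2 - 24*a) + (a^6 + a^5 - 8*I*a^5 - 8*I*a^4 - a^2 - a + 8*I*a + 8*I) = a^6 + I*a^6 - 7*a^5 - 11*I*a^5 + 24*a^4 - 25*I*a^4 + 38*a^3 + 39*I*a^3 - 19*a^2 + 52*I*a^2 - 25*a + 8*I*a + 8*I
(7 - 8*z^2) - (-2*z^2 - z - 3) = -6*z^2 + z + 10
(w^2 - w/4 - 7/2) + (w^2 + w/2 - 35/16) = 2*w^2 + w/4 - 91/16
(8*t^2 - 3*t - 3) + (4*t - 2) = 8*t^2 + t - 5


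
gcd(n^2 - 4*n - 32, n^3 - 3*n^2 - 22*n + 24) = n + 4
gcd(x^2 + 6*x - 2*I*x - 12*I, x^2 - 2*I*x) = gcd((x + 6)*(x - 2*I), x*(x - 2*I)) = x - 2*I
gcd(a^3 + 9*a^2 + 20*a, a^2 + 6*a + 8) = a + 4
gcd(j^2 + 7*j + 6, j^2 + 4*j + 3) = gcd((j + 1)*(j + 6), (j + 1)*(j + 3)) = j + 1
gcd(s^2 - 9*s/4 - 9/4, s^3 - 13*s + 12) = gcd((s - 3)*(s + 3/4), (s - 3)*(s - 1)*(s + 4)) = s - 3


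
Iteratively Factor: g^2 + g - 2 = (g - 1)*(g + 2)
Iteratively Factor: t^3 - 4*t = (t - 2)*(t^2 + 2*t) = (t - 2)*(t + 2)*(t)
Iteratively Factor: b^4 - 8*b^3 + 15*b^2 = (b)*(b^3 - 8*b^2 + 15*b) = b*(b - 3)*(b^2 - 5*b) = b^2*(b - 3)*(b - 5)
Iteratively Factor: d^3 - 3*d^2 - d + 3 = (d + 1)*(d^2 - 4*d + 3) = (d - 1)*(d + 1)*(d - 3)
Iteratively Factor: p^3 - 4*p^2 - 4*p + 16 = (p - 4)*(p^2 - 4) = (p - 4)*(p + 2)*(p - 2)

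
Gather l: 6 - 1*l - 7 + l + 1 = 0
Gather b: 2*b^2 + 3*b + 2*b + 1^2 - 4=2*b^2 + 5*b - 3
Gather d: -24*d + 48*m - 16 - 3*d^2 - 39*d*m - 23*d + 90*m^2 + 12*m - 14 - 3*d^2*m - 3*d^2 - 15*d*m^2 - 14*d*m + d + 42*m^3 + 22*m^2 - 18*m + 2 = d^2*(-3*m - 6) + d*(-15*m^2 - 53*m - 46) + 42*m^3 + 112*m^2 + 42*m - 28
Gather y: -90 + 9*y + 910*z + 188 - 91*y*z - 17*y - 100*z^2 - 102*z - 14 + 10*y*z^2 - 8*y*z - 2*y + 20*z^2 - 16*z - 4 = y*(10*z^2 - 99*z - 10) - 80*z^2 + 792*z + 80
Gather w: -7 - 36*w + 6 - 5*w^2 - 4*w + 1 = -5*w^2 - 40*w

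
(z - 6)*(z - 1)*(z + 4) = z^3 - 3*z^2 - 22*z + 24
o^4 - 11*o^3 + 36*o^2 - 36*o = o*(o - 6)*(o - 3)*(o - 2)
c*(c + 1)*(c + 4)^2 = c^4 + 9*c^3 + 24*c^2 + 16*c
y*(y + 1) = y^2 + y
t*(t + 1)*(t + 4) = t^3 + 5*t^2 + 4*t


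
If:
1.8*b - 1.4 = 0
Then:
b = 0.78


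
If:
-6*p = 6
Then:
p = -1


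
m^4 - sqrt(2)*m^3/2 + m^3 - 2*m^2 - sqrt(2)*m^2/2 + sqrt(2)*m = m*(m - 1)*(m + 2)*(m - sqrt(2)/2)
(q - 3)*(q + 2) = q^2 - q - 6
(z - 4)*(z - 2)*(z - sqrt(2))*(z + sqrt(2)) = z^4 - 6*z^3 + 6*z^2 + 12*z - 16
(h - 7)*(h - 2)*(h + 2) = h^3 - 7*h^2 - 4*h + 28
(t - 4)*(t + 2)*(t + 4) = t^3 + 2*t^2 - 16*t - 32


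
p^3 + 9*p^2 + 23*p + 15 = (p + 1)*(p + 3)*(p + 5)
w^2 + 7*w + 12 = (w + 3)*(w + 4)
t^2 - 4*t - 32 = (t - 8)*(t + 4)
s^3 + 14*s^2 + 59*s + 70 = (s + 2)*(s + 5)*(s + 7)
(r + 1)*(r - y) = r^2 - r*y + r - y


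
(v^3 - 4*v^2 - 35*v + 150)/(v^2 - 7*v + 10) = (v^2 + v - 30)/(v - 2)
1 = 1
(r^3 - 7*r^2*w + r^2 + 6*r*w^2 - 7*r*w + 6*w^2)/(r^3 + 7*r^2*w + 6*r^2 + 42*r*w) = (r^3 - 7*r^2*w + r^2 + 6*r*w^2 - 7*r*w + 6*w^2)/(r*(r^2 + 7*r*w + 6*r + 42*w))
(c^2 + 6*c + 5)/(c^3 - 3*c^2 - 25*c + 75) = (c + 1)/(c^2 - 8*c + 15)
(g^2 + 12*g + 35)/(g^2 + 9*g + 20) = (g + 7)/(g + 4)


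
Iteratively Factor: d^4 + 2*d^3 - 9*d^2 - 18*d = (d + 3)*(d^3 - d^2 - 6*d) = (d - 3)*(d + 3)*(d^2 + 2*d) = (d - 3)*(d + 2)*(d + 3)*(d)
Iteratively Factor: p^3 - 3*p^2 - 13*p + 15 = (p - 5)*(p^2 + 2*p - 3) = (p - 5)*(p + 3)*(p - 1)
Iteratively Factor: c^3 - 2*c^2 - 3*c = (c + 1)*(c^2 - 3*c) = (c - 3)*(c + 1)*(c)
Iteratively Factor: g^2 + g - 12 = (g - 3)*(g + 4)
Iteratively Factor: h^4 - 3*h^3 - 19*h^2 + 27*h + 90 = (h + 2)*(h^3 - 5*h^2 - 9*h + 45) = (h - 3)*(h + 2)*(h^2 - 2*h - 15) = (h - 5)*(h - 3)*(h + 2)*(h + 3)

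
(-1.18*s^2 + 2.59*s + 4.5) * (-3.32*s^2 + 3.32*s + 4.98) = 3.9176*s^4 - 12.5164*s^3 - 12.2176*s^2 + 27.8382*s + 22.41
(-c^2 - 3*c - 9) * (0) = 0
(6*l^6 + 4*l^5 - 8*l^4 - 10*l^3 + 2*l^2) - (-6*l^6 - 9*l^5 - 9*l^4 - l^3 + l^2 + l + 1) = 12*l^6 + 13*l^5 + l^4 - 9*l^3 + l^2 - l - 1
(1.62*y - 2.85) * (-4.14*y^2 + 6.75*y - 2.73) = -6.7068*y^3 + 22.734*y^2 - 23.6601*y + 7.7805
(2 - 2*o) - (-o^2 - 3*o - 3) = o^2 + o + 5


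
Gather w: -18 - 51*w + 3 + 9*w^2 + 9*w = 9*w^2 - 42*w - 15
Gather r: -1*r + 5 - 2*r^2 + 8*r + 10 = -2*r^2 + 7*r + 15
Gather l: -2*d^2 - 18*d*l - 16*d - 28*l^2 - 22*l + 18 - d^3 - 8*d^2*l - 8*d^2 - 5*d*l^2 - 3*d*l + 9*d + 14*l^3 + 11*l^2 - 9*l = -d^3 - 10*d^2 - 7*d + 14*l^3 + l^2*(-5*d - 17) + l*(-8*d^2 - 21*d - 31) + 18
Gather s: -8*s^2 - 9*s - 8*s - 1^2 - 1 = -8*s^2 - 17*s - 2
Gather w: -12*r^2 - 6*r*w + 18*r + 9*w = -12*r^2 + 18*r + w*(9 - 6*r)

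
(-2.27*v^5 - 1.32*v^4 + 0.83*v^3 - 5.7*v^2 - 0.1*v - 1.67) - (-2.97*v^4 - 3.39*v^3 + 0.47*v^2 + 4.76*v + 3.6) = -2.27*v^5 + 1.65*v^4 + 4.22*v^3 - 6.17*v^2 - 4.86*v - 5.27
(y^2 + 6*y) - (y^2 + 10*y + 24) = -4*y - 24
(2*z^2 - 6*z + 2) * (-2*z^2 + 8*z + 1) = -4*z^4 + 28*z^3 - 50*z^2 + 10*z + 2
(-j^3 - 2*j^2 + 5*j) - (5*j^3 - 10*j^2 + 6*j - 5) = -6*j^3 + 8*j^2 - j + 5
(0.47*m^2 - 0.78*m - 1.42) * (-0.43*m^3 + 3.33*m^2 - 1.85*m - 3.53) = -0.2021*m^5 + 1.9005*m^4 - 2.8563*m^3 - 4.9447*m^2 + 5.3804*m + 5.0126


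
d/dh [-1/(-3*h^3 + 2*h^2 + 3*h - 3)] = (-9*h^2 + 4*h + 3)/(3*h^3 - 2*h^2 - 3*h + 3)^2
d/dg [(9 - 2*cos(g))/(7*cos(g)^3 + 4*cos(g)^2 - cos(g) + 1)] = (-28*cos(g)^3 + 181*cos(g)^2 + 72*cos(g) - 7)*sin(g)/(7*cos(g)^3 + 4*cos(g)^2 - cos(g) + 1)^2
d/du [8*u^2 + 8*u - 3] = 16*u + 8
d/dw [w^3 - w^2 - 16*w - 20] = 3*w^2 - 2*w - 16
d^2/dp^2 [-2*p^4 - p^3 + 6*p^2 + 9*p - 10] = -24*p^2 - 6*p + 12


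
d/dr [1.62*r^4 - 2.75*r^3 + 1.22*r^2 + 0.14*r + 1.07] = 6.48*r^3 - 8.25*r^2 + 2.44*r + 0.14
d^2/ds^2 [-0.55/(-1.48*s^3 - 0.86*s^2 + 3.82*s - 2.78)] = (-(4.884*s + 0.946)*(1.48*s^3 + 0.86*s^2 - 3.82*s + 2.78) + 0.55*(4.44*s^2 + 1.72*s - 3.82)*(8.88*s^2 + 3.44*s - 7.64))/(1.48*s^3 + 0.86*s^2 - 3.82*s + 2.78)^3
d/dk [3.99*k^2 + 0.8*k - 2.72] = 7.98*k + 0.8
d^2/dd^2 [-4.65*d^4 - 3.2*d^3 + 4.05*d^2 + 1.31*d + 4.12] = -55.8*d^2 - 19.2*d + 8.1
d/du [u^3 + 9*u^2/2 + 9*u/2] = 3*u^2 + 9*u + 9/2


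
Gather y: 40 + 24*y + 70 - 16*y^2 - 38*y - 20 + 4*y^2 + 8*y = -12*y^2 - 6*y + 90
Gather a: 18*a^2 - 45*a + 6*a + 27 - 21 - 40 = 18*a^2 - 39*a - 34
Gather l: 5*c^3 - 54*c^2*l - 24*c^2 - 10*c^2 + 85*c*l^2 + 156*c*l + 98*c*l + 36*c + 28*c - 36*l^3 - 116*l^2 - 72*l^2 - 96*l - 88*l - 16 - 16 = 5*c^3 - 34*c^2 + 64*c - 36*l^3 + l^2*(85*c - 188) + l*(-54*c^2 + 254*c - 184) - 32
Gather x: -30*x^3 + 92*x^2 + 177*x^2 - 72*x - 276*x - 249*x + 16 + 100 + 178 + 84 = -30*x^3 + 269*x^2 - 597*x + 378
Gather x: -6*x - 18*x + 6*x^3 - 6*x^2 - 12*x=6*x^3 - 6*x^2 - 36*x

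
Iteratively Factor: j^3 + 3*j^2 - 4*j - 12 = (j + 3)*(j^2 - 4) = (j - 2)*(j + 3)*(j + 2)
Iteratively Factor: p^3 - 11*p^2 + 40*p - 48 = (p - 4)*(p^2 - 7*p + 12) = (p - 4)^2*(p - 3)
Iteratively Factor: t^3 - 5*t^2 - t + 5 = (t - 1)*(t^2 - 4*t - 5) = (t - 1)*(t + 1)*(t - 5)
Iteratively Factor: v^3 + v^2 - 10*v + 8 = (v - 2)*(v^2 + 3*v - 4) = (v - 2)*(v - 1)*(v + 4)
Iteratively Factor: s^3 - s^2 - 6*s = (s - 3)*(s^2 + 2*s) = (s - 3)*(s + 2)*(s)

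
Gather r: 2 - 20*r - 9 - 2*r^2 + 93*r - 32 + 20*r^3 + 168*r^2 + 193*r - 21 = 20*r^3 + 166*r^2 + 266*r - 60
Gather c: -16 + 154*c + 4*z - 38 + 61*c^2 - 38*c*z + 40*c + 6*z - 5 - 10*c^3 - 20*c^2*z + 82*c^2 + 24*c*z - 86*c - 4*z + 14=-10*c^3 + c^2*(143 - 20*z) + c*(108 - 14*z) + 6*z - 45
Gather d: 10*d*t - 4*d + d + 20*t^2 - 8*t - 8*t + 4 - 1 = d*(10*t - 3) + 20*t^2 - 16*t + 3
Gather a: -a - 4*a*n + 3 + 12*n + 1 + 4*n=a*(-4*n - 1) + 16*n + 4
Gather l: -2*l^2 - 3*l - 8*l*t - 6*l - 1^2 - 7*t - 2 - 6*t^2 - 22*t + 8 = -2*l^2 + l*(-8*t - 9) - 6*t^2 - 29*t + 5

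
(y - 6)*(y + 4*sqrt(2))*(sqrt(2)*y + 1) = sqrt(2)*y^3 - 6*sqrt(2)*y^2 + 9*y^2 - 54*y + 4*sqrt(2)*y - 24*sqrt(2)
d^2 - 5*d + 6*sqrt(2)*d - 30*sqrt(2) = (d - 5)*(d + 6*sqrt(2))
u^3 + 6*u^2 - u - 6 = (u - 1)*(u + 1)*(u + 6)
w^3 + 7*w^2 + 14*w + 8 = (w + 1)*(w + 2)*(w + 4)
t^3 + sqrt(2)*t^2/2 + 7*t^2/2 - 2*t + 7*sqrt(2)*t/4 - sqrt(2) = (t - 1/2)*(t + 4)*(t + sqrt(2)/2)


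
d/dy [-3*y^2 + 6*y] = 6 - 6*y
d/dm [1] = 0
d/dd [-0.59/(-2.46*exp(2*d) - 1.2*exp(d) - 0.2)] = (-2.9028*exp(d) - 0.708)*exp(d)/(2.46*exp(2*d) + 1.2*exp(d) + 0.2)^2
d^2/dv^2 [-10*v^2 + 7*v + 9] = -20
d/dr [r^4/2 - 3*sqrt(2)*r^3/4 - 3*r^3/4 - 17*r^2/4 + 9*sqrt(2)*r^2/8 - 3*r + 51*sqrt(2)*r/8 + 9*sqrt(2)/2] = 2*r^3 - 9*sqrt(2)*r^2/4 - 9*r^2/4 - 17*r/2 + 9*sqrt(2)*r/4 - 3 + 51*sqrt(2)/8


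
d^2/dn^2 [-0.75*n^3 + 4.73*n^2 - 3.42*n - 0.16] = 9.46 - 4.5*n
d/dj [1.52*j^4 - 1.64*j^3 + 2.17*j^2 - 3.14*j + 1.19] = 6.08*j^3 - 4.92*j^2 + 4.34*j - 3.14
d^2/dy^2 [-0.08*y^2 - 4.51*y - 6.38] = -0.160000000000000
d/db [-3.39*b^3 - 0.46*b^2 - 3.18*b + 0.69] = -10.17*b^2 - 0.92*b - 3.18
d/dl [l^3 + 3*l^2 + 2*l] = 3*l^2 + 6*l + 2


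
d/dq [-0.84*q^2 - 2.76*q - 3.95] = -1.68*q - 2.76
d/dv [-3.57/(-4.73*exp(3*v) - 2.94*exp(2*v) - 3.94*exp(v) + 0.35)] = (-50.6583*exp(2*v) - 20.9916*exp(v) - 14.0658)*exp(v)/(4.73*exp(3*v) + 2.94*exp(2*v) + 3.94*exp(v) - 0.35)^2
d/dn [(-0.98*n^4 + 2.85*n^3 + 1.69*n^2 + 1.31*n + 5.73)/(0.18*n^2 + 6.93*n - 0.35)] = (-0.3528*n^5 - 19.8612*n^4 + 40.873*n^3 + 8.4834*n^2 - 3.2458*n - 40.1674)/(0.0324*n^4 + 2.4948*n^3 + 47.8989*n^2 - 4.851*n + 0.1225)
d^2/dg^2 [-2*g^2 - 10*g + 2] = -4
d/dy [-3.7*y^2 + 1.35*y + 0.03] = 1.35 - 7.4*y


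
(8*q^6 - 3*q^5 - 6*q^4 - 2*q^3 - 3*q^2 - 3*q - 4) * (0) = 0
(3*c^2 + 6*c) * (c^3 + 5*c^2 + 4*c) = 3*c^5 + 21*c^4 + 42*c^3 + 24*c^2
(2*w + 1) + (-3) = 2*w - 2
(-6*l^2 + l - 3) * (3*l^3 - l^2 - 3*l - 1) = -18*l^5 + 9*l^4 + 8*l^3 + 6*l^2 + 8*l + 3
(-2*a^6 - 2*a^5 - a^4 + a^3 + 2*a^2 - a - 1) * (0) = 0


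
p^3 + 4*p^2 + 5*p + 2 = (p + 1)^2*(p + 2)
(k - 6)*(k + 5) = k^2 - k - 30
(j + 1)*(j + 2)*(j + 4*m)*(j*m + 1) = j^4*m + 4*j^3*m^2 + 3*j^3*m + j^3 + 12*j^2*m^2 + 6*j^2*m + 3*j^2 + 8*j*m^2 + 12*j*m + 2*j + 8*m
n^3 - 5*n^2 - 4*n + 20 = (n - 5)*(n - 2)*(n + 2)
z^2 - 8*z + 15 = (z - 5)*(z - 3)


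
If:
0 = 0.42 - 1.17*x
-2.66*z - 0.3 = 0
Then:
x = 0.36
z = -0.11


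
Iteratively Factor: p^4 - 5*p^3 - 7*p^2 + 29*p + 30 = (p - 5)*(p^3 - 7*p - 6) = (p - 5)*(p - 3)*(p^2 + 3*p + 2) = (p - 5)*(p - 3)*(p + 2)*(p + 1)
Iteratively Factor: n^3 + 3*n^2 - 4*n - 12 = (n + 2)*(n^2 + n - 6) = (n + 2)*(n + 3)*(n - 2)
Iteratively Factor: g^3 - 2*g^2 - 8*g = (g - 4)*(g^2 + 2*g) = (g - 4)*(g + 2)*(g)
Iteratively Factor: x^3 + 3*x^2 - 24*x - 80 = (x + 4)*(x^2 - x - 20) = (x + 4)^2*(x - 5)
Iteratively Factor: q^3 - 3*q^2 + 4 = (q + 1)*(q^2 - 4*q + 4) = (q - 2)*(q + 1)*(q - 2)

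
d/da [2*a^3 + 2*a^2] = 2*a*(3*a + 2)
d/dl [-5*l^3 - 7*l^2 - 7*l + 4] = -15*l^2 - 14*l - 7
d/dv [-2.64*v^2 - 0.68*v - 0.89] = -5.28*v - 0.68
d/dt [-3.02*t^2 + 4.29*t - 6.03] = 4.29 - 6.04*t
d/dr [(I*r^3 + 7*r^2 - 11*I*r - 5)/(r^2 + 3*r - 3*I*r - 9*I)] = (I*r^4 + r^3*(6 + 6*I) + r^2*(48 - 10*I) + r*(10 - 126*I) - 84 - 15*I)/(r^4 + r^3*(6 - 6*I) - 36*I*r^2 + r*(-54 - 54*I) - 81)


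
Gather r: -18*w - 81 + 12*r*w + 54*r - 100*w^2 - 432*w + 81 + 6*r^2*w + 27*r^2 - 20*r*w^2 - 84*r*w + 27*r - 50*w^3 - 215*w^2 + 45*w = r^2*(6*w + 27) + r*(-20*w^2 - 72*w + 81) - 50*w^3 - 315*w^2 - 405*w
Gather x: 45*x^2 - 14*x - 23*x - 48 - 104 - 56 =45*x^2 - 37*x - 208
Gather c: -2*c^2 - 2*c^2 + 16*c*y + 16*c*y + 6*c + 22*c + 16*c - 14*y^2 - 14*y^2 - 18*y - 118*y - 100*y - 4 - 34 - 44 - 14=-4*c^2 + c*(32*y + 44) - 28*y^2 - 236*y - 96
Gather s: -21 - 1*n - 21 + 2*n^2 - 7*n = 2*n^2 - 8*n - 42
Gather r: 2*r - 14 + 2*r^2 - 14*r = 2*r^2 - 12*r - 14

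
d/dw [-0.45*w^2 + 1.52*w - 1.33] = 1.52 - 0.9*w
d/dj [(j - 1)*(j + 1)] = 2*j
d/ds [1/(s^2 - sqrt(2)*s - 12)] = (-2*s + sqrt(2))/(-s^2 + sqrt(2)*s + 12)^2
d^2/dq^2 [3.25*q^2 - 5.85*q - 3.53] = 6.50000000000000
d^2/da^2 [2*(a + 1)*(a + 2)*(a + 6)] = 12*a + 36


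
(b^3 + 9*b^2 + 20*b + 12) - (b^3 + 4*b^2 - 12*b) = 5*b^2 + 32*b + 12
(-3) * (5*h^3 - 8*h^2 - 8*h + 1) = -15*h^3 + 24*h^2 + 24*h - 3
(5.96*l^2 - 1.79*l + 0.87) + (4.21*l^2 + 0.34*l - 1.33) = 10.17*l^2 - 1.45*l - 0.46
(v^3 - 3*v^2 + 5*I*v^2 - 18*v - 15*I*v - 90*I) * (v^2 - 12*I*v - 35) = v^5 - 3*v^4 - 7*I*v^4 + 7*v^3 + 21*I*v^3 - 75*v^2 - 49*I*v^2 - 450*v + 525*I*v + 3150*I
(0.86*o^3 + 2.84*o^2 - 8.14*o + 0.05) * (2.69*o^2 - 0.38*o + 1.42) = 2.3134*o^5 + 7.3128*o^4 - 21.7546*o^3 + 7.2605*o^2 - 11.5778*o + 0.071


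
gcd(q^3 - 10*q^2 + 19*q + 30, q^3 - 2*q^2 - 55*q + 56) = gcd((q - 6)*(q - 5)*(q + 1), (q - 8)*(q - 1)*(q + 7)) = 1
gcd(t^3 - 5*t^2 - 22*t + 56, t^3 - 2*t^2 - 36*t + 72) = t - 2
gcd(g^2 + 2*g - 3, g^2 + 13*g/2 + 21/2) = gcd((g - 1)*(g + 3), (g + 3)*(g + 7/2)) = g + 3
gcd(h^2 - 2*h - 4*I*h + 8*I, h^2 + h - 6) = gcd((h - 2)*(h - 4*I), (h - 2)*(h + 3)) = h - 2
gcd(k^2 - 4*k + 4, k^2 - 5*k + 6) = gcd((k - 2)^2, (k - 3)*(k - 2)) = k - 2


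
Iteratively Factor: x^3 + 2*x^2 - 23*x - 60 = (x - 5)*(x^2 + 7*x + 12) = (x - 5)*(x + 4)*(x + 3)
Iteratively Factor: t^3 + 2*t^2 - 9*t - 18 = (t + 2)*(t^2 - 9) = (t - 3)*(t + 2)*(t + 3)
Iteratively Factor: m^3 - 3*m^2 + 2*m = (m)*(m^2 - 3*m + 2) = m*(m - 2)*(m - 1)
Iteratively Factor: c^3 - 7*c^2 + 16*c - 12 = (c - 3)*(c^2 - 4*c + 4) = (c - 3)*(c - 2)*(c - 2)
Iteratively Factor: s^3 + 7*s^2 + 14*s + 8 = (s + 4)*(s^2 + 3*s + 2) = (s + 1)*(s + 4)*(s + 2)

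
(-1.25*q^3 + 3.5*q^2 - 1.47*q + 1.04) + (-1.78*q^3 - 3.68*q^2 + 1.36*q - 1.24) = -3.03*q^3 - 0.18*q^2 - 0.11*q - 0.2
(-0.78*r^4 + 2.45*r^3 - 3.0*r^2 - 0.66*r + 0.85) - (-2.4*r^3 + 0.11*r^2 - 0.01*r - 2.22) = -0.78*r^4 + 4.85*r^3 - 3.11*r^2 - 0.65*r + 3.07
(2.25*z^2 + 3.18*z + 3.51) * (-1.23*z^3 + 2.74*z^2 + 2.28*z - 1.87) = -2.7675*z^5 + 2.2536*z^4 + 9.5259*z^3 + 12.6603*z^2 + 2.0562*z - 6.5637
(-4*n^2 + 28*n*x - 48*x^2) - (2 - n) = -4*n^2 + 28*n*x + n - 48*x^2 - 2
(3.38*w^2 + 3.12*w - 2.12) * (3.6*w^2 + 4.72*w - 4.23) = 12.168*w^4 + 27.1856*w^3 - 7.203*w^2 - 23.204*w + 8.9676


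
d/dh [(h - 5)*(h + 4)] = 2*h - 1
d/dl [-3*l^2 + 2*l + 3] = 2 - 6*l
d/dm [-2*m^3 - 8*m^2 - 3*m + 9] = -6*m^2 - 16*m - 3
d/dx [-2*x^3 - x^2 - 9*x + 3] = -6*x^2 - 2*x - 9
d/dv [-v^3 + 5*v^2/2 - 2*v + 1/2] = -3*v^2 + 5*v - 2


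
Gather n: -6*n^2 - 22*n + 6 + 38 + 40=-6*n^2 - 22*n + 84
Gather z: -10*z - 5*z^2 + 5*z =-5*z^2 - 5*z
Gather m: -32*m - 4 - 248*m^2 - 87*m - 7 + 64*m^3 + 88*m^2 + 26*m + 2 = 64*m^3 - 160*m^2 - 93*m - 9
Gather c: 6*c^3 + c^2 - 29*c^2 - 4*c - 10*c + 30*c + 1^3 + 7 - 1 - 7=6*c^3 - 28*c^2 + 16*c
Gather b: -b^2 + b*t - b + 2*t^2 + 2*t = -b^2 + b*(t - 1) + 2*t^2 + 2*t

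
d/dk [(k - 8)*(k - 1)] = 2*k - 9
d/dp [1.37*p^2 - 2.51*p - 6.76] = 2.74*p - 2.51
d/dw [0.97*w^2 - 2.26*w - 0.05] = 1.94*w - 2.26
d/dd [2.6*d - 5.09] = 2.60000000000000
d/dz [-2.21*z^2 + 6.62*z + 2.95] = 6.62 - 4.42*z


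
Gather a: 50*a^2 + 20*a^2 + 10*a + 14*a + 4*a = 70*a^2 + 28*a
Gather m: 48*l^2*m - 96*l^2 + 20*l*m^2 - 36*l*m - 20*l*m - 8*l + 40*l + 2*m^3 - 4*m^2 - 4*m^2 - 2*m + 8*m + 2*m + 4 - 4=-96*l^2 + 32*l + 2*m^3 + m^2*(20*l - 8) + m*(48*l^2 - 56*l + 8)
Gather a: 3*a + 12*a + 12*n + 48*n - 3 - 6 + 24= 15*a + 60*n + 15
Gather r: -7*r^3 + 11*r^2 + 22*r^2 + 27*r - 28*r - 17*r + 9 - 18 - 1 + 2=-7*r^3 + 33*r^2 - 18*r - 8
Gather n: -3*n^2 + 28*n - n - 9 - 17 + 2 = -3*n^2 + 27*n - 24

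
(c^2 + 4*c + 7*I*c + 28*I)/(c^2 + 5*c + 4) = (c + 7*I)/(c + 1)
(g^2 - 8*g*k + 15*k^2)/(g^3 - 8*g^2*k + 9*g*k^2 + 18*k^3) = (g - 5*k)/(g^2 - 5*g*k - 6*k^2)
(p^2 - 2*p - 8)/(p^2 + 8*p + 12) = (p - 4)/(p + 6)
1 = 1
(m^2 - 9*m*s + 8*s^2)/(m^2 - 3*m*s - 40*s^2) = (m - s)/(m + 5*s)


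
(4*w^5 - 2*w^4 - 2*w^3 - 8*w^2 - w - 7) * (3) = 12*w^5 - 6*w^4 - 6*w^3 - 24*w^2 - 3*w - 21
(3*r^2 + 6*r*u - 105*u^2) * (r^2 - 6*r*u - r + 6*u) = 3*r^4 - 12*r^3*u - 3*r^3 - 141*r^2*u^2 + 12*r^2*u + 630*r*u^3 + 141*r*u^2 - 630*u^3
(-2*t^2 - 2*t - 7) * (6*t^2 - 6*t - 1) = -12*t^4 - 28*t^2 + 44*t + 7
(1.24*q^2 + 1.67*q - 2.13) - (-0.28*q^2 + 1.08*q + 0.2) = 1.52*q^2 + 0.59*q - 2.33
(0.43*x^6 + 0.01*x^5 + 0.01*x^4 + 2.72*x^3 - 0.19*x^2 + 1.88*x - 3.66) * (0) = 0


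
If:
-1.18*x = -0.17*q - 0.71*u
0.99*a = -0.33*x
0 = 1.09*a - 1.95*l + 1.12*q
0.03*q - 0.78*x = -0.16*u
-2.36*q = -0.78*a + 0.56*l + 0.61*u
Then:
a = 0.00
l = 0.00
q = 0.00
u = 0.00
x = 0.00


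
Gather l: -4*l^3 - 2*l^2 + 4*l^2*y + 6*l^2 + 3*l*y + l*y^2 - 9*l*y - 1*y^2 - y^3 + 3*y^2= -4*l^3 + l^2*(4*y + 4) + l*(y^2 - 6*y) - y^3 + 2*y^2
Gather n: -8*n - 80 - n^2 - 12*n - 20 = -n^2 - 20*n - 100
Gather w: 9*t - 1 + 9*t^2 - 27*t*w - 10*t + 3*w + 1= 9*t^2 - t + w*(3 - 27*t)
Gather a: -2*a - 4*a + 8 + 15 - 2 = 21 - 6*a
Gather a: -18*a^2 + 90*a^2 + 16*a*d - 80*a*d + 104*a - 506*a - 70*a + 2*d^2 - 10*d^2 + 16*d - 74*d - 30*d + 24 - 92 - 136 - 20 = 72*a^2 + a*(-64*d - 472) - 8*d^2 - 88*d - 224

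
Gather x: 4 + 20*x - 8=20*x - 4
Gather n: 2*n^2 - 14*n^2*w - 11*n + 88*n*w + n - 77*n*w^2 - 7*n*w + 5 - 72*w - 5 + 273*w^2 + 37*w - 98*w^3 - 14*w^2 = n^2*(2 - 14*w) + n*(-77*w^2 + 81*w - 10) - 98*w^3 + 259*w^2 - 35*w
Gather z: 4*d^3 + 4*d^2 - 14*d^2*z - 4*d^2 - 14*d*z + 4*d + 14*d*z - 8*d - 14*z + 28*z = 4*d^3 - 4*d + z*(14 - 14*d^2)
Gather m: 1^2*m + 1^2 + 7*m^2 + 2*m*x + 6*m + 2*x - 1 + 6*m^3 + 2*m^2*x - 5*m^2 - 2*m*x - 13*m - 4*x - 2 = 6*m^3 + m^2*(2*x + 2) - 6*m - 2*x - 2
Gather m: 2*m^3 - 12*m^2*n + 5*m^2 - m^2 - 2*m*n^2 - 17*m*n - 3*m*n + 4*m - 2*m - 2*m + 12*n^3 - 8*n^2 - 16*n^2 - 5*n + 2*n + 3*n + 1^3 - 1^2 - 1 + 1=2*m^3 + m^2*(4 - 12*n) + m*(-2*n^2 - 20*n) + 12*n^3 - 24*n^2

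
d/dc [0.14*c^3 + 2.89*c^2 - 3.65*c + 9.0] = 0.42*c^2 + 5.78*c - 3.65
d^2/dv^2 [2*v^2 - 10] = 4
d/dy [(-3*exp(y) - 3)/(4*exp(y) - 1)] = 15*exp(y)/(4*exp(y) - 1)^2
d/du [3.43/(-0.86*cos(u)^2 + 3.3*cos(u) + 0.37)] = (11.319 - 5.8996*cos(u))*sin(u)/(-0.86*cos(u)^2 + 3.3*cos(u) + 0.37)^2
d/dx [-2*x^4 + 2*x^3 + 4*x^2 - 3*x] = -8*x^3 + 6*x^2 + 8*x - 3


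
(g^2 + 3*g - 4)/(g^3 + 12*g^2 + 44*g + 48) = (g - 1)/(g^2 + 8*g + 12)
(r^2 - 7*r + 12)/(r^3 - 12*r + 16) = (r^2 - 7*r + 12)/(r^3 - 12*r + 16)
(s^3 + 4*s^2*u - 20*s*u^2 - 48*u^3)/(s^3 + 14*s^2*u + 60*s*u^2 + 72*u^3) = (s - 4*u)/(s + 6*u)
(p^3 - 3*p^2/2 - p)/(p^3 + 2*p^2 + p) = (p^2 - 3*p/2 - 1)/(p^2 + 2*p + 1)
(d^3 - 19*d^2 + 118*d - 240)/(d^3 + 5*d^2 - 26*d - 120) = (d^2 - 14*d + 48)/(d^2 + 10*d + 24)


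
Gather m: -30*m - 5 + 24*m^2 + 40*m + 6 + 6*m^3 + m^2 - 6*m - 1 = 6*m^3 + 25*m^2 + 4*m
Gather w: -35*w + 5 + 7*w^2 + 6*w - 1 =7*w^2 - 29*w + 4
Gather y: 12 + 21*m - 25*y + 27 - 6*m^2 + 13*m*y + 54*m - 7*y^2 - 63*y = -6*m^2 + 75*m - 7*y^2 + y*(13*m - 88) + 39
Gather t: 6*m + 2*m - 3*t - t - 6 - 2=8*m - 4*t - 8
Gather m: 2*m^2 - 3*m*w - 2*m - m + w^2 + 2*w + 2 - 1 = 2*m^2 + m*(-3*w - 3) + w^2 + 2*w + 1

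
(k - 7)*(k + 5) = k^2 - 2*k - 35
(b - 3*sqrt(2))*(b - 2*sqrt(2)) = b^2 - 5*sqrt(2)*b + 12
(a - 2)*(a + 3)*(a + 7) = a^3 + 8*a^2 + a - 42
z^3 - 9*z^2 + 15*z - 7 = (z - 7)*(z - 1)^2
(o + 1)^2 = o^2 + 2*o + 1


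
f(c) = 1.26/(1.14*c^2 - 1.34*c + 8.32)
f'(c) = 1.26*(1.34 - 2.28*c)/(1.14*c^2 - 1.34*c + 8.32)^2 = (1.6884 - 2.8728*c)/(1.14*c^2 - 1.34*c + 8.32)^2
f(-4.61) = 0.03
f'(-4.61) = 0.01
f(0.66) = 0.16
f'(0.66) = -0.00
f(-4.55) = 0.03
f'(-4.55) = 0.01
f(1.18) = 0.15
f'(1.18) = -0.02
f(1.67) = 0.14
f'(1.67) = -0.04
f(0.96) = 0.16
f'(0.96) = -0.02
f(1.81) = 0.13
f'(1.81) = -0.04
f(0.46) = 0.16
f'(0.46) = 0.01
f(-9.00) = 0.01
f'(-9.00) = 0.00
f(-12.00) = 0.01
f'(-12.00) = 0.00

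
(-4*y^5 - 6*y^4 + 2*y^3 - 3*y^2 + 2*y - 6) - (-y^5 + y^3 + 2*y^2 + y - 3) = -3*y^5 - 6*y^4 + y^3 - 5*y^2 + y - 3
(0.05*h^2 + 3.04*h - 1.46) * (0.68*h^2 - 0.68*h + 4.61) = 0.034*h^4 + 2.0332*h^3 - 2.8295*h^2 + 15.0072*h - 6.7306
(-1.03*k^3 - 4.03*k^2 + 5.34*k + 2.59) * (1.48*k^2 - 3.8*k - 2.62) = -1.5244*k^5 - 2.0504*k^4 + 25.9158*k^3 - 5.9002*k^2 - 23.8328*k - 6.7858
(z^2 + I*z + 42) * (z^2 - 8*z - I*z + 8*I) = z^4 - 8*z^3 + 43*z^2 - 344*z - 42*I*z + 336*I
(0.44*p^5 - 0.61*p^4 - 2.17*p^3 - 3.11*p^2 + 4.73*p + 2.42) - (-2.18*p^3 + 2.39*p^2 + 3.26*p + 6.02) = 0.44*p^5 - 0.61*p^4 + 0.0100000000000002*p^3 - 5.5*p^2 + 1.47*p - 3.6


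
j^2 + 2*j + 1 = (j + 1)^2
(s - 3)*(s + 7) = s^2 + 4*s - 21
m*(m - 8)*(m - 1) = m^3 - 9*m^2 + 8*m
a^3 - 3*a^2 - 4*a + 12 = (a - 3)*(a - 2)*(a + 2)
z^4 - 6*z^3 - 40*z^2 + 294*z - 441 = (z - 7)*(z - 3)^2*(z + 7)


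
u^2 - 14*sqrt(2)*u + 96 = (u - 8*sqrt(2))*(u - 6*sqrt(2))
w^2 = w^2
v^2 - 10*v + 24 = (v - 6)*(v - 4)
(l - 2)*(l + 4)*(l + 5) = l^3 + 7*l^2 + 2*l - 40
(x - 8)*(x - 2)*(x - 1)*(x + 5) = x^4 - 6*x^3 - 29*x^2 + 114*x - 80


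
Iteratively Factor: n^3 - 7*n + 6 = (n + 3)*(n^2 - 3*n + 2) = (n - 1)*(n + 3)*(n - 2)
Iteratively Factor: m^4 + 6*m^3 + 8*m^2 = (m + 2)*(m^3 + 4*m^2) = m*(m + 2)*(m^2 + 4*m) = m*(m + 2)*(m + 4)*(m)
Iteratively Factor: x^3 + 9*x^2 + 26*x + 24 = (x + 2)*(x^2 + 7*x + 12) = (x + 2)*(x + 4)*(x + 3)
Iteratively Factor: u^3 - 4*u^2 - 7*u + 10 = (u + 2)*(u^2 - 6*u + 5) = (u - 5)*(u + 2)*(u - 1)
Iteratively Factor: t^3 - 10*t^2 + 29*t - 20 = (t - 4)*(t^2 - 6*t + 5) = (t - 5)*(t - 4)*(t - 1)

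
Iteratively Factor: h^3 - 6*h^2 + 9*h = (h)*(h^2 - 6*h + 9) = h*(h - 3)*(h - 3)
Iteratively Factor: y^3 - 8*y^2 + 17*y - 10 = (y - 5)*(y^2 - 3*y + 2) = (y - 5)*(y - 1)*(y - 2)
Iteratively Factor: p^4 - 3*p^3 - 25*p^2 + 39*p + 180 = (p + 3)*(p^3 - 6*p^2 - 7*p + 60) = (p + 3)^2*(p^2 - 9*p + 20) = (p - 4)*(p + 3)^2*(p - 5)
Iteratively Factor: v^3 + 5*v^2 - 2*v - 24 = (v + 3)*(v^2 + 2*v - 8) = (v + 3)*(v + 4)*(v - 2)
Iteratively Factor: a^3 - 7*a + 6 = (a + 3)*(a^2 - 3*a + 2) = (a - 1)*(a + 3)*(a - 2)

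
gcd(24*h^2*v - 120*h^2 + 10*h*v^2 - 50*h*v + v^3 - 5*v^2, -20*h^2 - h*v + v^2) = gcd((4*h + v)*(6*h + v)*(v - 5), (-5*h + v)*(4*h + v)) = 4*h + v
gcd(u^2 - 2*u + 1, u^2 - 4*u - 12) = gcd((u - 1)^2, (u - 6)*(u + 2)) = 1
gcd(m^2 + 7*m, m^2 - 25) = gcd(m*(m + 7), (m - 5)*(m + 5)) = 1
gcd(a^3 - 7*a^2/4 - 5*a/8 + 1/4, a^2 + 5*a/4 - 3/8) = a - 1/4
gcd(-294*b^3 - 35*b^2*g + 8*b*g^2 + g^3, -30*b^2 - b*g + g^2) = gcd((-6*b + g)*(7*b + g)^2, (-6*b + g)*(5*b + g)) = 6*b - g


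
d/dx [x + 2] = 1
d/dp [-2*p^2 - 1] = -4*p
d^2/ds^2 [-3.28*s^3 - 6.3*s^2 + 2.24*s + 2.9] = -19.68*s - 12.6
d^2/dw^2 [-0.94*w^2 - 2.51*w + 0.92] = -1.88000000000000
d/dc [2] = 0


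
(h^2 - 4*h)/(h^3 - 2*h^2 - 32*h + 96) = h/(h^2 + 2*h - 24)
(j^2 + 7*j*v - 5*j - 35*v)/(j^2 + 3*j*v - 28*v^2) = (5 - j)/(-j + 4*v)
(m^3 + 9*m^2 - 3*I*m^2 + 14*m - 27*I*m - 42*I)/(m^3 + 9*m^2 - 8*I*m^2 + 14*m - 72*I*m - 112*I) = (m - 3*I)/(m - 8*I)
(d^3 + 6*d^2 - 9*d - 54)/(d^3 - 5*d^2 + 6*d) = (d^2 + 9*d + 18)/(d*(d - 2))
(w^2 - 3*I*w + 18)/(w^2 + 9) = (w - 6*I)/(w - 3*I)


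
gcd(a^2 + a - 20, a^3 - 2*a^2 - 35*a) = a + 5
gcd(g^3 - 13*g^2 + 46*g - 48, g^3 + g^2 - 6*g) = g - 2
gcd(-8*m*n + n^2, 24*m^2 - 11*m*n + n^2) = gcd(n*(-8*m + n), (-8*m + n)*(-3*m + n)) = 8*m - n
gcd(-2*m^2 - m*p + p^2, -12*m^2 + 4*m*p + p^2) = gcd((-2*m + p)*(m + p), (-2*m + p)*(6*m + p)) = -2*m + p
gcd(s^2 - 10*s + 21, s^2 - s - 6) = s - 3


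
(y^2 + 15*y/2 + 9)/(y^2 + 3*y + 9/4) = 2*(y + 6)/(2*y + 3)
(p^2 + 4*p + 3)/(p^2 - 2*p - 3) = (p + 3)/(p - 3)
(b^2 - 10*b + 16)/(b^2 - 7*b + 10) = (b - 8)/(b - 5)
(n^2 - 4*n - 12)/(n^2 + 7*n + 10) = (n - 6)/(n + 5)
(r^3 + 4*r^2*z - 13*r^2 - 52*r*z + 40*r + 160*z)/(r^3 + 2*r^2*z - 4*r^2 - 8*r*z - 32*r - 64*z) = (r^2 + 4*r*z - 5*r - 20*z)/(r^2 + 2*r*z + 4*r + 8*z)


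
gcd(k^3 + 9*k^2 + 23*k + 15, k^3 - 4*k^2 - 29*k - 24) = k^2 + 4*k + 3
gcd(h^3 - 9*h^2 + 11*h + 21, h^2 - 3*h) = h - 3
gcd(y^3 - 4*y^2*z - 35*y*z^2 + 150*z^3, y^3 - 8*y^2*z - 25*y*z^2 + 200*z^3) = y - 5*z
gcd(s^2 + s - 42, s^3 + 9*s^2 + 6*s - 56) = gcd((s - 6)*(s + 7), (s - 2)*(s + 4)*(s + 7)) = s + 7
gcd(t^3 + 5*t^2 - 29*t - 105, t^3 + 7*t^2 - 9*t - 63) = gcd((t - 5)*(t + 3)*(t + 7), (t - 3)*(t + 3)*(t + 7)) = t^2 + 10*t + 21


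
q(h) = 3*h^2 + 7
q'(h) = 6*h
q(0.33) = 7.33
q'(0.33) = 1.98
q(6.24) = 123.81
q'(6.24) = 37.44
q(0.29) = 7.25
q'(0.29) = 1.74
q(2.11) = 20.36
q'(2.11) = 12.66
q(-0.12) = 7.04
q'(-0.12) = -0.72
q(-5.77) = 106.88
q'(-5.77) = -34.62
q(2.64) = 27.91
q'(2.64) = 15.84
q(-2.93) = 32.75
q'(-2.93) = -17.58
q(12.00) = 439.00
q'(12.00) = 72.00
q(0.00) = 7.00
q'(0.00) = 0.00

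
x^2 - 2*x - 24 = (x - 6)*(x + 4)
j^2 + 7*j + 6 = (j + 1)*(j + 6)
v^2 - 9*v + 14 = (v - 7)*(v - 2)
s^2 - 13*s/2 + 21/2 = (s - 7/2)*(s - 3)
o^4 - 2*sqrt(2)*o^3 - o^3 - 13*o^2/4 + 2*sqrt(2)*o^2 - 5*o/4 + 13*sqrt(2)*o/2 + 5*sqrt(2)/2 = (o - 5/2)*(o + 1/2)*(o + 1)*(o - 2*sqrt(2))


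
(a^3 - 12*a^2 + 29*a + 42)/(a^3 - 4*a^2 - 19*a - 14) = (a - 6)/(a + 2)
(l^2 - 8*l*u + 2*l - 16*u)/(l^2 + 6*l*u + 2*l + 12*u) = (l - 8*u)/(l + 6*u)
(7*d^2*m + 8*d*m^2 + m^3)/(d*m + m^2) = 7*d + m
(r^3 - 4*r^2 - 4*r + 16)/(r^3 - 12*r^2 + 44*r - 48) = (r + 2)/(r - 6)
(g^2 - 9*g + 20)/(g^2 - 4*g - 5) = (g - 4)/(g + 1)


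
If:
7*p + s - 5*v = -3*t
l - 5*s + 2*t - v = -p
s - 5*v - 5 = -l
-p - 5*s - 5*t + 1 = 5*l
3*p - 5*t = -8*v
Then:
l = 4217/2985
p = -7/597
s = -376/8955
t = -10463/8955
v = -1300/1791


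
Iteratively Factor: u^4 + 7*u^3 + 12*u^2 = (u + 4)*(u^3 + 3*u^2) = (u + 3)*(u + 4)*(u^2) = u*(u + 3)*(u + 4)*(u)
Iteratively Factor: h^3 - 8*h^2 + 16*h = (h - 4)*(h^2 - 4*h) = h*(h - 4)*(h - 4)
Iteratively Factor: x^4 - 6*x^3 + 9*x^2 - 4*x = (x - 1)*(x^3 - 5*x^2 + 4*x) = x*(x - 1)*(x^2 - 5*x + 4) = x*(x - 1)^2*(x - 4)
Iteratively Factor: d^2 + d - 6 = (d - 2)*(d + 3)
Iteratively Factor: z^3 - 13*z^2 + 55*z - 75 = (z - 5)*(z^2 - 8*z + 15) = (z - 5)^2*(z - 3)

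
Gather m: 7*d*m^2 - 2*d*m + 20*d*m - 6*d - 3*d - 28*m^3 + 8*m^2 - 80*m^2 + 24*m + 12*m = -9*d - 28*m^3 + m^2*(7*d - 72) + m*(18*d + 36)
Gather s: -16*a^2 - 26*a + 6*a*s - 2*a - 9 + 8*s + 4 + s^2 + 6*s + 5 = -16*a^2 - 28*a + s^2 + s*(6*a + 14)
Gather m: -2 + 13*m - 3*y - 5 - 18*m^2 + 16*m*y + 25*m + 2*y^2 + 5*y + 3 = -18*m^2 + m*(16*y + 38) + 2*y^2 + 2*y - 4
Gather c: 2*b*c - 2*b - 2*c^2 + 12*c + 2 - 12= -2*b - 2*c^2 + c*(2*b + 12) - 10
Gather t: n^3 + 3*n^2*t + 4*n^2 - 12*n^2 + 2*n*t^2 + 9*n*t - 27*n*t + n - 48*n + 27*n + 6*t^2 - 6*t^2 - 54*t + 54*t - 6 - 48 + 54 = n^3 - 8*n^2 + 2*n*t^2 - 20*n + t*(3*n^2 - 18*n)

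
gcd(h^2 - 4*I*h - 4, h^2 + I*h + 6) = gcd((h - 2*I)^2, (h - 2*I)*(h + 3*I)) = h - 2*I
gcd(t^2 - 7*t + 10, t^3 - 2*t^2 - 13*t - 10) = t - 5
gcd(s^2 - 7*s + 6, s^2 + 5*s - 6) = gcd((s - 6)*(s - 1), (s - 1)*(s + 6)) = s - 1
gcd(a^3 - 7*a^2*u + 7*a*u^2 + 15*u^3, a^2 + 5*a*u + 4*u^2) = a + u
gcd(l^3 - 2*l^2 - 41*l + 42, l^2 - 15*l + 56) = l - 7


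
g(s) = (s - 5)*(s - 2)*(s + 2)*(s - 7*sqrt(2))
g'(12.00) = 1626.96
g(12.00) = 2058.49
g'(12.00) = 1626.96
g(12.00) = 2058.49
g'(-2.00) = -333.19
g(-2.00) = 0.00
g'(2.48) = 71.36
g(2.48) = 40.21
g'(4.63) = -80.28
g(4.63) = 34.00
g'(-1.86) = -290.03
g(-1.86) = -43.59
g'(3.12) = 29.87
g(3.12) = 73.09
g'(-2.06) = -352.50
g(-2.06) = 20.57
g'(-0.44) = 10.57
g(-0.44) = -214.10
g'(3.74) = -16.05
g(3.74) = 77.51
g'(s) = (s - 5)*(s - 2)*(s + 2) + (s - 5)*(s - 2)*(s - 7*sqrt(2)) + (s - 5)*(s + 2)*(s - 7*sqrt(2)) + (s - 2)*(s + 2)*(s - 7*sqrt(2))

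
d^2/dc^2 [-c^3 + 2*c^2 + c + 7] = 4 - 6*c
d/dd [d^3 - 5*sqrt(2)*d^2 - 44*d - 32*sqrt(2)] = 3*d^2 - 10*sqrt(2)*d - 44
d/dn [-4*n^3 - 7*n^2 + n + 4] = -12*n^2 - 14*n + 1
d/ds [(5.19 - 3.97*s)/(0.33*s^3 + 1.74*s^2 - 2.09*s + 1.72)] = (2.6202*s^3 + 1.7697*s^2 - 18.0612*s + 4.0187)/(0.1089*s^6 + 1.1484*s^5 + 1.6482*s^4 - 6.138*s^3 + 10.3537*s^2 - 7.1896*s + 2.9584)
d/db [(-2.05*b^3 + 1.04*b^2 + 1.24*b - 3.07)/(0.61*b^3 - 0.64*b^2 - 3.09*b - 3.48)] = (0.6776*b^4 + 11.1562*b^3 + 24.6001*b^2 - 11.168*b - 13.8015)/(0.3721*b^6 - 0.7808*b^5 - 3.3602*b^4 - 0.2904*b^3 + 14.0025*b^2 + 21.5064*b + 12.1104)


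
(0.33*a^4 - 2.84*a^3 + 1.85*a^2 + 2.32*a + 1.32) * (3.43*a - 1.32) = 1.1319*a^5 - 10.1768*a^4 + 10.0943*a^3 + 5.5156*a^2 + 1.4652*a - 1.7424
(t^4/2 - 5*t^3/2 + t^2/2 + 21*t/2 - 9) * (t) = t^5/2 - 5*t^4/2 + t^3/2 + 21*t^2/2 - 9*t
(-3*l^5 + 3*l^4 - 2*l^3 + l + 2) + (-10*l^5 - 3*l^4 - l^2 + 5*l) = -13*l^5 - 2*l^3 - l^2 + 6*l + 2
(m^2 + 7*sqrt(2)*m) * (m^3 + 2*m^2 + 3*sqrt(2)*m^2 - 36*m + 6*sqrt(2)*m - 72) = m^5 + 2*m^4 + 10*sqrt(2)*m^4 + 6*m^3 + 20*sqrt(2)*m^3 - 252*sqrt(2)*m^2 + 12*m^2 - 504*sqrt(2)*m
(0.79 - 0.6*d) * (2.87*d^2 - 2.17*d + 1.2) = -1.722*d^3 + 3.5693*d^2 - 2.4343*d + 0.948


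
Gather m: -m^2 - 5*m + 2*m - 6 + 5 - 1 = -m^2 - 3*m - 2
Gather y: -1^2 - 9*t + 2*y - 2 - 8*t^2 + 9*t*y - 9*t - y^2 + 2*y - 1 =-8*t^2 - 18*t - y^2 + y*(9*t + 4) - 4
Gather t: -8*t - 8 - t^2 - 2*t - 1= -t^2 - 10*t - 9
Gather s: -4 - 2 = -6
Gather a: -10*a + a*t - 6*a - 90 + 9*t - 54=a*(t - 16) + 9*t - 144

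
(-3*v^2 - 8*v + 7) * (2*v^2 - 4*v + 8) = -6*v^4 - 4*v^3 + 22*v^2 - 92*v + 56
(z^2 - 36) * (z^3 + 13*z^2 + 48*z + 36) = z^5 + 13*z^4 + 12*z^3 - 432*z^2 - 1728*z - 1296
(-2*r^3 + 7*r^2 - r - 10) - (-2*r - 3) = -2*r^3 + 7*r^2 + r - 7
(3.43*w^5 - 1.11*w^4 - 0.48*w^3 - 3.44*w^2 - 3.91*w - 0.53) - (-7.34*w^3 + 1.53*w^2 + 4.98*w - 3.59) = 3.43*w^5 - 1.11*w^4 + 6.86*w^3 - 4.97*w^2 - 8.89*w + 3.06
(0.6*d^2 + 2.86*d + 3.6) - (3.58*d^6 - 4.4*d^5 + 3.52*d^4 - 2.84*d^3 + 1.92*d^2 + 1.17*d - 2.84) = -3.58*d^6 + 4.4*d^5 - 3.52*d^4 + 2.84*d^3 - 1.32*d^2 + 1.69*d + 6.44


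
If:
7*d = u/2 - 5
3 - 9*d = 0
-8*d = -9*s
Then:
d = 1/3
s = 8/27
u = 44/3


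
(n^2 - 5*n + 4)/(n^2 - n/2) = 2*(n^2 - 5*n + 4)/(n*(2*n - 1))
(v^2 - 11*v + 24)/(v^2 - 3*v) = (v - 8)/v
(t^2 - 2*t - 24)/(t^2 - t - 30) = (t + 4)/(t + 5)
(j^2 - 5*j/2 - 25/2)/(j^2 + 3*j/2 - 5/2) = (j - 5)/(j - 1)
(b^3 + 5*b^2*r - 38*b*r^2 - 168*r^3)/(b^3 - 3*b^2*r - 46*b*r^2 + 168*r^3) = (-b - 4*r)/(-b + 4*r)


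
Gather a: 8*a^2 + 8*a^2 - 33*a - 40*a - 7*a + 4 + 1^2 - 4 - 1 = 16*a^2 - 80*a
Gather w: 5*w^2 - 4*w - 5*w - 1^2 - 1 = 5*w^2 - 9*w - 2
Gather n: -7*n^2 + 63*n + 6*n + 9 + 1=-7*n^2 + 69*n + 10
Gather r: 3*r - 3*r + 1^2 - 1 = 0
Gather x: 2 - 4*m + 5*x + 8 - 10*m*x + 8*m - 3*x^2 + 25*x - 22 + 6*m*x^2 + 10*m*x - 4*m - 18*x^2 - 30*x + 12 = x^2*(6*m - 21)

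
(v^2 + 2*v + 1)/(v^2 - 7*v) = (v^2 + 2*v + 1)/(v*(v - 7))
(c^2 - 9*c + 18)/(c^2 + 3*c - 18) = (c - 6)/(c + 6)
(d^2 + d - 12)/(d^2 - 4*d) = (d^2 + d - 12)/(d*(d - 4))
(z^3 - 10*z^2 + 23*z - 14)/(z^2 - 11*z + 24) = (z^3 - 10*z^2 + 23*z - 14)/(z^2 - 11*z + 24)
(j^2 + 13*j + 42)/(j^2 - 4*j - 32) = (j^2 + 13*j + 42)/(j^2 - 4*j - 32)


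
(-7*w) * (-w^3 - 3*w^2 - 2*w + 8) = 7*w^4 + 21*w^3 + 14*w^2 - 56*w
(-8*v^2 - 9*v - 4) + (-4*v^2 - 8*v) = -12*v^2 - 17*v - 4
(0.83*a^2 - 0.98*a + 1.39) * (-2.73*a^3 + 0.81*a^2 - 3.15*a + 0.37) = -2.2659*a^5 + 3.3477*a^4 - 7.203*a^3 + 4.52*a^2 - 4.7411*a + 0.5143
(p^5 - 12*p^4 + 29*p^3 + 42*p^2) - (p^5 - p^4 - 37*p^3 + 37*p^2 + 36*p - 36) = -11*p^4 + 66*p^3 + 5*p^2 - 36*p + 36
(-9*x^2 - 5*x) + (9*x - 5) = -9*x^2 + 4*x - 5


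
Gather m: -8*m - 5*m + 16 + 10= 26 - 13*m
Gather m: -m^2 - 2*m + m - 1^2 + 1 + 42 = -m^2 - m + 42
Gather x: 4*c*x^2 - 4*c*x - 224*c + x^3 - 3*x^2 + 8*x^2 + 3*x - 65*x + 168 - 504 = -224*c + x^3 + x^2*(4*c + 5) + x*(-4*c - 62) - 336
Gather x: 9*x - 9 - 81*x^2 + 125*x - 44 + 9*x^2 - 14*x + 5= -72*x^2 + 120*x - 48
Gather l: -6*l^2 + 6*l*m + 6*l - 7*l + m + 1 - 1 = -6*l^2 + l*(6*m - 1) + m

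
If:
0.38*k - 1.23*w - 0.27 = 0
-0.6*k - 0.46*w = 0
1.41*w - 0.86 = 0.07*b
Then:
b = -15.86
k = 0.14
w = -0.18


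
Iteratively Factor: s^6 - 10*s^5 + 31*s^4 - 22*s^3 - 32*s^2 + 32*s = (s)*(s^5 - 10*s^4 + 31*s^3 - 22*s^2 - 32*s + 32) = s*(s - 4)*(s^4 - 6*s^3 + 7*s^2 + 6*s - 8) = s*(s - 4)*(s - 2)*(s^3 - 4*s^2 - s + 4) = s*(s - 4)*(s - 2)*(s + 1)*(s^2 - 5*s + 4) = s*(s - 4)^2*(s - 2)*(s + 1)*(s - 1)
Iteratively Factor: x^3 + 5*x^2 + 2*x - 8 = (x + 4)*(x^2 + x - 2) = (x - 1)*(x + 4)*(x + 2)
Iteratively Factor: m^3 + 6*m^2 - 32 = (m - 2)*(m^2 + 8*m + 16) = (m - 2)*(m + 4)*(m + 4)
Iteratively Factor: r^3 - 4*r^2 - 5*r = (r)*(r^2 - 4*r - 5) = r*(r - 5)*(r + 1)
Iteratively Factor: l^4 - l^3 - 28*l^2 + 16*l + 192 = (l - 4)*(l^3 + 3*l^2 - 16*l - 48) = (l - 4)*(l + 4)*(l^2 - l - 12) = (l - 4)*(l + 3)*(l + 4)*(l - 4)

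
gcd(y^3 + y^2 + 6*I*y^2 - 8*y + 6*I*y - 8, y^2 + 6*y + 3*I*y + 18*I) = 1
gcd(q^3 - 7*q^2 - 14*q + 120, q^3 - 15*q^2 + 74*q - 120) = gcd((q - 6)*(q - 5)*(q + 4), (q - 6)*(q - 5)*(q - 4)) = q^2 - 11*q + 30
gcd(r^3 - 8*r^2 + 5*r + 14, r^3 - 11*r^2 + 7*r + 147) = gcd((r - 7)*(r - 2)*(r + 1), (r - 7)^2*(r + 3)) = r - 7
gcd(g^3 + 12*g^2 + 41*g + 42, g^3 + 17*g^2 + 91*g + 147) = g^2 + 10*g + 21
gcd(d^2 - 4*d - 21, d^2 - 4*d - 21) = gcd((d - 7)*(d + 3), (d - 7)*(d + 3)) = d^2 - 4*d - 21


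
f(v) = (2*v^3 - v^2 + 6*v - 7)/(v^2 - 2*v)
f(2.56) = 24.67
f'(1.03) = -10.33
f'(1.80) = -211.58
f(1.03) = -0.30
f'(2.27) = -115.28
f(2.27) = 40.56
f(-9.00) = -16.16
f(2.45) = 28.22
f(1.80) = -33.96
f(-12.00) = -21.90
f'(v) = (2 - 2*v)*(2*v^3 - v^2 + 6*v - 7)/(v^2 - 2*v)^2 + (6*v^2 - 2*v + 6)/(v^2 - 2*v) = 2*(v^4 - 4*v^3 - 2*v^2 + 7*v - 7)/(v^2*(v^2 - 4*v + 4))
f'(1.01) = -10.10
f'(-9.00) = 1.89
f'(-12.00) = 1.93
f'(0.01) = -35000.15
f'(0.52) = -14.82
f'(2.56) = -25.64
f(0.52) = 5.03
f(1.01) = -0.10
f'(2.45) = -40.56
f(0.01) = 348.75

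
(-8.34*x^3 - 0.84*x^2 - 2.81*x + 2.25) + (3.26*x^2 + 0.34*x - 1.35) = -8.34*x^3 + 2.42*x^2 - 2.47*x + 0.9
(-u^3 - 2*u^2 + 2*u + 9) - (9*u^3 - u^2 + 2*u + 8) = -10*u^3 - u^2 + 1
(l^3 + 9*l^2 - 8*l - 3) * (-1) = -l^3 - 9*l^2 + 8*l + 3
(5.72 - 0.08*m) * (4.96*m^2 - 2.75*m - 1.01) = -0.3968*m^3 + 28.5912*m^2 - 15.6492*m - 5.7772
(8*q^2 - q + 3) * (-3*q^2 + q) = -24*q^4 + 11*q^3 - 10*q^2 + 3*q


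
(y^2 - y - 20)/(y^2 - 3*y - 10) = (y + 4)/(y + 2)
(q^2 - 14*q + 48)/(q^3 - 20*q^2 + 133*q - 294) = (q - 8)/(q^2 - 14*q + 49)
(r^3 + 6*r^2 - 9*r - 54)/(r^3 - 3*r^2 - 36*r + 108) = (r + 3)/(r - 6)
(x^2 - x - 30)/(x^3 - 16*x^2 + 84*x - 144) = (x + 5)/(x^2 - 10*x + 24)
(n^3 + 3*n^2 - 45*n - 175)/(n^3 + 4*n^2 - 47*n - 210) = (n + 5)/(n + 6)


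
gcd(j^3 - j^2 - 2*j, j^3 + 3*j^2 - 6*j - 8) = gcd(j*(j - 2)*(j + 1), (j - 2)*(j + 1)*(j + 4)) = j^2 - j - 2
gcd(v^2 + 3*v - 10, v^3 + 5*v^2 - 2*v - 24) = v - 2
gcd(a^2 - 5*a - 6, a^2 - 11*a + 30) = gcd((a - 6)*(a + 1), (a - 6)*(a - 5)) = a - 6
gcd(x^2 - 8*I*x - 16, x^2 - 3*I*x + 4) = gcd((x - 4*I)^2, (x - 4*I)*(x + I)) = x - 4*I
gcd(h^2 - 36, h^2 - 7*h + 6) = h - 6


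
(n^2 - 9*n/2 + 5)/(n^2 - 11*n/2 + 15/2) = (n - 2)/(n - 3)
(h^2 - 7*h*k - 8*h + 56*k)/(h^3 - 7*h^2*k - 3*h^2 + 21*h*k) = (h - 8)/(h*(h - 3))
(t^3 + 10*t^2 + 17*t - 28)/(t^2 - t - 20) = (t^2 + 6*t - 7)/(t - 5)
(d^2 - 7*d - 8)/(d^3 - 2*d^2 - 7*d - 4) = (d - 8)/(d^2 - 3*d - 4)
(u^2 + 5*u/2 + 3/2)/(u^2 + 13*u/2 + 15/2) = (u + 1)/(u + 5)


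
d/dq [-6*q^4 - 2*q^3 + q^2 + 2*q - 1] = -24*q^3 - 6*q^2 + 2*q + 2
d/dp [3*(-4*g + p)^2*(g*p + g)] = 3*g*(4*g - p)*(4*g - 3*p - 2)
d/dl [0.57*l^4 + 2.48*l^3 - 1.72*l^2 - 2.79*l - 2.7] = 2.28*l^3 + 7.44*l^2 - 3.44*l - 2.79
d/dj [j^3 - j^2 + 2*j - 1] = 3*j^2 - 2*j + 2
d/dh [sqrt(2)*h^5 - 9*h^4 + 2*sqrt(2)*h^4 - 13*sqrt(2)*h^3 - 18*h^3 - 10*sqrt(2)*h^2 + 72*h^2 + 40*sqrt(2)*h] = 5*sqrt(2)*h^4 - 36*h^3 + 8*sqrt(2)*h^3 - 39*sqrt(2)*h^2 - 54*h^2 - 20*sqrt(2)*h + 144*h + 40*sqrt(2)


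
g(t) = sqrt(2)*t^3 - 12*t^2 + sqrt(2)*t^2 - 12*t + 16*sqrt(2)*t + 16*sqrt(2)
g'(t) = 3*sqrt(2)*t^2 - 24*t + 2*sqrt(2)*t - 12 + 16*sqrt(2)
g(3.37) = -7.65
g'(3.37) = -12.54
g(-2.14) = -62.45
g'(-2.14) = 75.36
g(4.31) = -14.98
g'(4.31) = -1.81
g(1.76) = 16.25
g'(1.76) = -13.49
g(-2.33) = -77.49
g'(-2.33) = 82.99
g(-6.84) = -997.89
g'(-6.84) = 353.94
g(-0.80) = 6.63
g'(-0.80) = 30.28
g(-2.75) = -116.06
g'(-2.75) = 100.93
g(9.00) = 291.79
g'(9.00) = 163.74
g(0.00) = 22.63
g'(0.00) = 10.63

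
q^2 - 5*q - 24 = (q - 8)*(q + 3)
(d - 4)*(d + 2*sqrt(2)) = d^2 - 4*d + 2*sqrt(2)*d - 8*sqrt(2)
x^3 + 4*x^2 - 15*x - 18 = (x - 3)*(x + 1)*(x + 6)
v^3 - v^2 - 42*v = v*(v - 7)*(v + 6)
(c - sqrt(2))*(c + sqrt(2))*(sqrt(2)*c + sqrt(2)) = sqrt(2)*c^3 + sqrt(2)*c^2 - 2*sqrt(2)*c - 2*sqrt(2)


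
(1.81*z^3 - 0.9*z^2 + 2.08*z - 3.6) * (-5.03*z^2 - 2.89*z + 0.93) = -9.1043*z^5 - 0.7039*z^4 - 6.1781*z^3 + 11.2598*z^2 + 12.3384*z - 3.348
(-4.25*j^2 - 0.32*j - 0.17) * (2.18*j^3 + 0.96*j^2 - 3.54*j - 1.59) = -9.265*j^5 - 4.7776*j^4 + 14.3672*j^3 + 7.7271*j^2 + 1.1106*j + 0.2703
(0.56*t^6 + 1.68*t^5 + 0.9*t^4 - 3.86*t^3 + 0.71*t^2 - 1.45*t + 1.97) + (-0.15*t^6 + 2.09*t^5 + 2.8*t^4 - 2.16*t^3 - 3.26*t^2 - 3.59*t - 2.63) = 0.41*t^6 + 3.77*t^5 + 3.7*t^4 - 6.02*t^3 - 2.55*t^2 - 5.04*t - 0.66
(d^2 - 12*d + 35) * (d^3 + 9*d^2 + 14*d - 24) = d^5 - 3*d^4 - 59*d^3 + 123*d^2 + 778*d - 840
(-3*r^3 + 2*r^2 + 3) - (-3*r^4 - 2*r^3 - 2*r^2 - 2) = 3*r^4 - r^3 + 4*r^2 + 5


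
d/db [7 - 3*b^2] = -6*b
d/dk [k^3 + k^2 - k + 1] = 3*k^2 + 2*k - 1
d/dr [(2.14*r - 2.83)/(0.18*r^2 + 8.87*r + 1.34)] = (-0.3852*r^2 + 1.0188*r + 27.9697)/(0.0324*r^4 + 3.1932*r^3 + 79.1593*r^2 + 23.7716*r + 1.7956)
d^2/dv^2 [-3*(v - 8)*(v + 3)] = -6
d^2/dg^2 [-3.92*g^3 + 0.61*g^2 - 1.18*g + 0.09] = 1.22 - 23.52*g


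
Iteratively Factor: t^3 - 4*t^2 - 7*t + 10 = (t + 2)*(t^2 - 6*t + 5) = (t - 5)*(t + 2)*(t - 1)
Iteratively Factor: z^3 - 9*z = (z)*(z^2 - 9) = z*(z - 3)*(z + 3)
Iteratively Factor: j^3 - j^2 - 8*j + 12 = (j - 2)*(j^2 + j - 6) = (j - 2)*(j + 3)*(j - 2)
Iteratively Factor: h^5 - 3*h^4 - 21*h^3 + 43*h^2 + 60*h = (h + 4)*(h^4 - 7*h^3 + 7*h^2 + 15*h) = h*(h + 4)*(h^3 - 7*h^2 + 7*h + 15) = h*(h + 1)*(h + 4)*(h^2 - 8*h + 15) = h*(h - 5)*(h + 1)*(h + 4)*(h - 3)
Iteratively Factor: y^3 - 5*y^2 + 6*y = (y - 3)*(y^2 - 2*y) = (y - 3)*(y - 2)*(y)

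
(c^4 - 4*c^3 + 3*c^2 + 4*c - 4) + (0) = c^4 - 4*c^3 + 3*c^2 + 4*c - 4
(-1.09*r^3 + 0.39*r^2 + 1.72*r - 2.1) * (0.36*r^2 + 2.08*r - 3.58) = -0.3924*r^5 - 2.1268*r^4 + 5.3326*r^3 + 1.4254*r^2 - 10.5256*r + 7.518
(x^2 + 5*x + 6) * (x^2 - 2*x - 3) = x^4 + 3*x^3 - 7*x^2 - 27*x - 18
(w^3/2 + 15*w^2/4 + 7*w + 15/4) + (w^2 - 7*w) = w^3/2 + 19*w^2/4 + 15/4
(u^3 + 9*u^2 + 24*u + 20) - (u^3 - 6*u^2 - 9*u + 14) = 15*u^2 + 33*u + 6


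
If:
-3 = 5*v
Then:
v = -3/5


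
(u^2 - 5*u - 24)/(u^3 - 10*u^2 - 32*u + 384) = (u + 3)/(u^2 - 2*u - 48)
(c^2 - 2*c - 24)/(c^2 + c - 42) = (c + 4)/(c + 7)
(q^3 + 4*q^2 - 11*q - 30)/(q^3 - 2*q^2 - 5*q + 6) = (q + 5)/(q - 1)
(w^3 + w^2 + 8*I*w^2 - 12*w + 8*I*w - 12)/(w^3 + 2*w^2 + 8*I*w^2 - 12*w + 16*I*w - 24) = (w + 1)/(w + 2)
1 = 1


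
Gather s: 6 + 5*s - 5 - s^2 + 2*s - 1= -s^2 + 7*s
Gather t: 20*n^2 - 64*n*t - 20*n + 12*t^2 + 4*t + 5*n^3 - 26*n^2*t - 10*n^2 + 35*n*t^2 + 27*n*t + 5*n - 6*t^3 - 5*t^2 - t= 5*n^3 + 10*n^2 - 15*n - 6*t^3 + t^2*(35*n + 7) + t*(-26*n^2 - 37*n + 3)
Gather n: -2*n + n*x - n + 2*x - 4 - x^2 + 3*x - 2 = n*(x - 3) - x^2 + 5*x - 6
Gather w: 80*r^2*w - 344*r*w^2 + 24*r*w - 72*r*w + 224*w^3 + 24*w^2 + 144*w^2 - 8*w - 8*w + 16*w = 224*w^3 + w^2*(168 - 344*r) + w*(80*r^2 - 48*r)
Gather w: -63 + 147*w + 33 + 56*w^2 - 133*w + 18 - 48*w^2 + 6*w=8*w^2 + 20*w - 12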